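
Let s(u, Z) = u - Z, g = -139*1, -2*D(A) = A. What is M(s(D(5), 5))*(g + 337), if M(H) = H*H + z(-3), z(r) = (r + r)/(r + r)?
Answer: 22671/2 ≈ 11336.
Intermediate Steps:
D(A) = -A/2
z(r) = 1 (z(r) = (2*r)/((2*r)) = (2*r)*(1/(2*r)) = 1)
g = -139
M(H) = 1 + H**2 (M(H) = H*H + 1 = H**2 + 1 = 1 + H**2)
M(s(D(5), 5))*(g + 337) = (1 + (-1/2*5 - 1*5)**2)*(-139 + 337) = (1 + (-5/2 - 5)**2)*198 = (1 + (-15/2)**2)*198 = (1 + 225/4)*198 = (229/4)*198 = 22671/2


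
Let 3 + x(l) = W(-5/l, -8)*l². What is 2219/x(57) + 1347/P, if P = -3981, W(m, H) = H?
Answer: -14616368/34495365 ≈ -0.42372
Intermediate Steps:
x(l) = -3 - 8*l²
2219/x(57) + 1347/P = 2219/(-3 - 8*57²) + 1347/(-3981) = 2219/(-3 - 8*3249) + 1347*(-1/3981) = 2219/(-3 - 25992) - 449/1327 = 2219/(-25995) - 449/1327 = 2219*(-1/25995) - 449/1327 = -2219/25995 - 449/1327 = -14616368/34495365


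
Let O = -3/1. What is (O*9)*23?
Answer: -621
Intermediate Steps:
O = -3 (O = -3*1 = -3)
(O*9)*23 = -3*9*23 = -27*23 = -621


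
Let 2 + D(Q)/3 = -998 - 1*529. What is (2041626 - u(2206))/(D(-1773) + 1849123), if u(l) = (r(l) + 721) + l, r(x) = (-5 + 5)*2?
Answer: 2038699/1844536 ≈ 1.1053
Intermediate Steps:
D(Q) = -4587 (D(Q) = -6 + 3*(-998 - 1*529) = -6 + 3*(-998 - 529) = -6 + 3*(-1527) = -6 - 4581 = -4587)
r(x) = 0 (r(x) = 0*2 = 0)
u(l) = 721 + l (u(l) = (0 + 721) + l = 721 + l)
(2041626 - u(2206))/(D(-1773) + 1849123) = (2041626 - (721 + 2206))/(-4587 + 1849123) = (2041626 - 1*2927)/1844536 = (2041626 - 2927)*(1/1844536) = 2038699*(1/1844536) = 2038699/1844536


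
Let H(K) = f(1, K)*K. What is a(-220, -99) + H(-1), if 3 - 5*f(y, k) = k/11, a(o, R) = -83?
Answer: -4599/55 ≈ -83.618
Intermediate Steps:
f(y, k) = ⅗ - k/55 (f(y, k) = ⅗ - k/(5*11) = ⅗ - k/55)
H(K) = K*(⅗ - K/55) (H(K) = (⅗ - K/55)*K = K*(⅗ - K/55))
a(-220, -99) + H(-1) = -83 + (1/55)*(-1)*(33 - 1*(-1)) = -83 + (1/55)*(-1)*(33 + 1) = -83 + (1/55)*(-1)*34 = -83 - 34/55 = -4599/55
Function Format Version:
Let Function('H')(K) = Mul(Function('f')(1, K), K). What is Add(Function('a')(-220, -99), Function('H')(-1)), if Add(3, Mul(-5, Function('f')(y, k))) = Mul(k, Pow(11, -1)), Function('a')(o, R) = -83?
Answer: Rational(-4599, 55) ≈ -83.618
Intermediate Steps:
Function('f')(y, k) = Add(Rational(3, 5), Mul(Rational(-1, 55), k)) (Function('f')(y, k) = Add(Rational(3, 5), Mul(Rational(-1, 5), Mul(k, Pow(11, -1)))) = Add(Rational(3, 5), Mul(Rational(-1, 5), Mul(k, Rational(1, 11)))) = Add(Rational(3, 5), Mul(Rational(-1, 5), Mul(Rational(1, 11), k))) = Add(Rational(3, 5), Mul(Rational(-1, 55), k)))
Function('H')(K) = Mul(K, Add(Rational(3, 5), Mul(Rational(-1, 55), K))) (Function('H')(K) = Mul(Add(Rational(3, 5), Mul(Rational(-1, 55), K)), K) = Mul(K, Add(Rational(3, 5), Mul(Rational(-1, 55), K))))
Add(Function('a')(-220, -99), Function('H')(-1)) = Add(-83, Mul(Rational(1, 55), -1, Add(33, Mul(-1, -1)))) = Add(-83, Mul(Rational(1, 55), -1, Add(33, 1))) = Add(-83, Mul(Rational(1, 55), -1, 34)) = Add(-83, Rational(-34, 55)) = Rational(-4599, 55)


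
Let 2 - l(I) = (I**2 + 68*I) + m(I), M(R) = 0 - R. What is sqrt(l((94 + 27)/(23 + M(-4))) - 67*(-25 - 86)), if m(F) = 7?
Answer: sqrt(5181131)/27 ≈ 84.304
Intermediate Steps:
M(R) = -R
l(I) = -5 - I**2 - 68*I (l(I) = 2 - ((I**2 + 68*I) + 7) = 2 - (7 + I**2 + 68*I) = 2 + (-7 - I**2 - 68*I) = -5 - I**2 - 68*I)
sqrt(l((94 + 27)/(23 + M(-4))) - 67*(-25 - 86)) = sqrt((-5 - ((94 + 27)/(23 - 1*(-4)))**2 - 68*(94 + 27)/(23 - 1*(-4))) - 67*(-25 - 86)) = sqrt((-5 - (121/(23 + 4))**2 - 8228/(23 + 4)) - 67*(-111)) = sqrt((-5 - (121/27)**2 - 8228/27) + 7437) = sqrt((-5 - (121*(1/27))**2 - 8228/27) + 7437) = sqrt((-5 - (121/27)**2 - 68*121/27) + 7437) = sqrt((-5 - 1*14641/729 - 8228/27) + 7437) = sqrt((-5 - 14641/729 - 8228/27) + 7437) = sqrt(-240442/729 + 7437) = sqrt(5181131/729) = sqrt(5181131)/27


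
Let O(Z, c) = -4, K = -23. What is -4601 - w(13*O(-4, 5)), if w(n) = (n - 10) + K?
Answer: -4516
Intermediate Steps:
w(n) = -33 + n (w(n) = (n - 10) - 23 = (-10 + n) - 23 = -33 + n)
-4601 - w(13*O(-4, 5)) = -4601 - (-33 + 13*(-4)) = -4601 - (-33 - 52) = -4601 - 1*(-85) = -4601 + 85 = -4516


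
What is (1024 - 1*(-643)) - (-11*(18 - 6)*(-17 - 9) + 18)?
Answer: -1783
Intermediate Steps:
(1024 - 1*(-643)) - (-11*(18 - 6)*(-17 - 9) + 18) = (1024 + 643) - (-132*(-26) + 18) = 1667 - (-11*(-312) + 18) = 1667 - (3432 + 18) = 1667 - 1*3450 = 1667 - 3450 = -1783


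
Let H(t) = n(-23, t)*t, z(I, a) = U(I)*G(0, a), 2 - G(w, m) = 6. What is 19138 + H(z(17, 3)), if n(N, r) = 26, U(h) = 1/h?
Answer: 325242/17 ≈ 19132.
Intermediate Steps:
G(w, m) = -4 (G(w, m) = 2 - 1*6 = 2 - 6 = -4)
z(I, a) = -4/I
H(t) = 26*t
19138 + H(z(17, 3)) = 19138 + 26*(-4/17) = 19138 - 104/17 = 325242/17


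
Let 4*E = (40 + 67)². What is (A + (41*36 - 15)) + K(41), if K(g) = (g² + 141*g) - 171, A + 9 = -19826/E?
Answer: 100019303/11449 ≈ 8736.1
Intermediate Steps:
E = 11449/4 (E = (40 + 67)²/4 = (¼)*107² = (¼)*11449 = 11449/4 ≈ 2862.3)
A = -182345/11449 (A = -9 - 19826/11449/4 = -9 - 19826*4/11449 = -9 - 79304/11449 = -182345/11449 ≈ -15.927)
K(g) = -171 + g² + 141*g
(A + (41*36 - 15)) + K(41) = (-182345/11449 + (41*36 - 15)) + (-171 + 41² + 141*41) = (-182345/11449 + (1476 - 15)) + (-171 + 1681 + 5781) = (-182345/11449 + 1461) + 7291 = 16544644/11449 + 7291 = 100019303/11449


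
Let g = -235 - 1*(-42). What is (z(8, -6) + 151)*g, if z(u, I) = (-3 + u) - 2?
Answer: -29722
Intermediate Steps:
g = -193 (g = -235 + 42 = -193)
z(u, I) = -5 + u
(z(8, -6) + 151)*g = ((-5 + 8) + 151)*(-193) = (3 + 151)*(-193) = 154*(-193) = -29722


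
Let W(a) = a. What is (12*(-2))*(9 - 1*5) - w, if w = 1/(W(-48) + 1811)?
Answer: -169249/1763 ≈ -96.001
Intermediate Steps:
w = 1/1763 (w = 1/(-48 + 1811) = 1/1763 ≈ 0.00056721)
(12*(-2))*(9 - 1*5) - w = (12*(-2))*(9 - 1*5) - 1*1/1763 = -24*(9 - 5) - 1/1763 = -24*4 - 1/1763 = -96 - 1/1763 = -169249/1763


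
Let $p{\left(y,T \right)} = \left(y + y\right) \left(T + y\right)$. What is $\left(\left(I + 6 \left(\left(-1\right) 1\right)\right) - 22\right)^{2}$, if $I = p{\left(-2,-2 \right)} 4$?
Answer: $1296$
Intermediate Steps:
$p{\left(y,T \right)} = 2 y \left(T + y\right)$
$I = 64$ ($I = 2 \left(-2\right) \left(-2 - 2\right) 4 = 2 \left(-2\right) \left(-4\right) 4 = 16 \cdot 4 = 64$)
$\left(\left(I + 6 \left(\left(-1\right) 1\right)\right) - 22\right)^{2} = \left(\left(64 + 6 \left(\left(-1\right) 1\right)\right) - 22\right)^{2} = \left(\left(64 + 6 \left(-1\right)\right) - 22\right)^{2} = \left(\left(64 - 6\right) - 22\right)^{2} = \left(58 - 22\right)^{2} = 36^{2} = 1296$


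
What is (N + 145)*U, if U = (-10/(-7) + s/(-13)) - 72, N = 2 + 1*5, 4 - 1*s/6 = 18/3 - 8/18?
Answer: -2898640/273 ≈ -10618.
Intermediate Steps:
s = -28/3 (s = 24 - 6*(18/3 - 8/18) = 24 - 6*(18*(⅓) - 8*1/18) = 24 - 6*(6 - 4/9) = 24 - 6*50/9 = 24 - 100/3 = -28/3 ≈ -9.3333)
N = 7 (N = 2 + 5 = 7)
U = -19070/273 (U = (-10/(-7) - 28/3/(-13)) - 72 = (-10*(-⅐) - 28/3*(-1/13)) - 72 = (10/7 + 28/39) - 72 = 586/273 - 72 = -19070/273 ≈ -69.854)
(N + 145)*U = (7 + 145)*(-19070/273) = 152*(-19070/273) = -2898640/273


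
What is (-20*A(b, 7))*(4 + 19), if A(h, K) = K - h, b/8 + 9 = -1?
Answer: -40020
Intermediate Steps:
b = -80 (b = -72 + 8*(-1) = -72 - 8 = -80)
(-20*A(b, 7))*(4 + 19) = (-20*(7 - 1*(-80)))*(4 + 19) = -20*(7 + 80)*23 = -20*87*23 = -1740*23 = -40020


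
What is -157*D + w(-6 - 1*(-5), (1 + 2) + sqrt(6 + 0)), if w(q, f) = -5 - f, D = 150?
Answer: -23558 - sqrt(6) ≈ -23560.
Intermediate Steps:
-157*D + w(-6 - 1*(-5), (1 + 2) + sqrt(6 + 0)) = -157*150 + (-5 - ((1 + 2) + sqrt(6 + 0))) = -23550 + (-5 - (3 + sqrt(6))) = -23550 + (-5 + (-3 - sqrt(6))) = -23550 + (-8 - sqrt(6)) = -23558 - sqrt(6)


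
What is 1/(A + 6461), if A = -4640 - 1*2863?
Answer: -1/1042 ≈ -0.00095969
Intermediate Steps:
A = -7503 (A = -4640 - 2863 = -7503)
1/(A + 6461) = 1/(-7503 + 6461) = 1/(-1042) = -1/1042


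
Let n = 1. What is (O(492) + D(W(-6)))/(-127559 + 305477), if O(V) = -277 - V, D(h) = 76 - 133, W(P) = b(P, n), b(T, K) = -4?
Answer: -413/88959 ≈ -0.0046426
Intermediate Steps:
W(P) = -4
D(h) = -57
(O(492) + D(W(-6)))/(-127559 + 305477) = ((-277 - 1*492) - 57)/(-127559 + 305477) = ((-277 - 492) - 57)/177918 = (-769 - 57)*(1/177918) = -826*1/177918 = -413/88959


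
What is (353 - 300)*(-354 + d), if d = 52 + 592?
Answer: 15370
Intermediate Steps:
d = 644
(353 - 300)*(-354 + d) = (353 - 300)*(-354 + 644) = 53*290 = 15370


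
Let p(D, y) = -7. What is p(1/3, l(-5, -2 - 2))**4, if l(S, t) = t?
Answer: 2401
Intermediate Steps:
p(1/3, l(-5, -2 - 2))**4 = (-7)**4 = 2401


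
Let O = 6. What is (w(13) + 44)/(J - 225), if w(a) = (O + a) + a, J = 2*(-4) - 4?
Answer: -76/237 ≈ -0.32067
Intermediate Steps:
J = -12 (J = -8 - 4 = -12)
w(a) = 6 + 2*a (w(a) = (6 + a) + a = 6 + 2*a)
(w(13) + 44)/(J - 225) = ((6 + 2*13) + 44)/(-12 - 225) = ((6 + 26) + 44)/(-237) = (32 + 44)*(-1/237) = 76*(-1/237) = -76/237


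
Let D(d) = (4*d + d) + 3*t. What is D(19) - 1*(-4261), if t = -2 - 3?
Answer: 4341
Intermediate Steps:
t = -5
D(d) = -15 + 5*d (D(d) = (4*d + d) + 3*(-5) = 5*d - 15 = -15 + 5*d)
D(19) - 1*(-4261) = (-15 + 5*19) - 1*(-4261) = (-15 + 95) + 4261 = 80 + 4261 = 4341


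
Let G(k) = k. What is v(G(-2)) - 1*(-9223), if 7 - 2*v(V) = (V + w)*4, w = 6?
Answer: 18437/2 ≈ 9218.5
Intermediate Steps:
v(V) = -17/2 - 2*V (v(V) = 7/2 - (V + 6)*4/2 = 7/2 - (6 + V)*4/2 = 7/2 - (24 + 4*V)/2 = 7/2 + (-12 - 2*V) = -17/2 - 2*V)
v(G(-2)) - 1*(-9223) = (-17/2 - 2*(-2)) - 1*(-9223) = (-17/2 + 4) + 9223 = -9/2 + 9223 = 18437/2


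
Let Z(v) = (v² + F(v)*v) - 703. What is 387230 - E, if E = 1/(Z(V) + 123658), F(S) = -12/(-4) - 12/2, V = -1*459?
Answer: 129727083989/335013 ≈ 3.8723e+5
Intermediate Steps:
V = -459
F(S) = -3 (F(S) = -12*(-¼) - 12*½ = 3 - 6 = -3)
Z(v) = -703 + v² - 3*v (Z(v) = (v² - 3*v) - 703 = -703 + v² - 3*v)
E = 1/335013 (E = 1/((-703 + (-459)² - 3*(-459)) + 123658) = 1/((-703 + 210681 + 1377) + 123658) = 1/(211355 + 123658) = 1/335013 ≈ 2.9850e-6)
387230 - E = 387230 - 1*1/335013 = 387230 - 1/335013 = 129727083989/335013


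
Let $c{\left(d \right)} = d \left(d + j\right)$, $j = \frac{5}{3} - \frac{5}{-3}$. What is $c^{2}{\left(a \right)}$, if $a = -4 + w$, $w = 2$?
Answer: $\frac{64}{9} \approx 7.1111$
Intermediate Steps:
$j = \frac{10}{3}$ ($j = 5 \cdot \frac{1}{3} - - \frac{5}{3} = \frac{5}{3} + \frac{5}{3} = \frac{10}{3} \approx 3.3333$)
$a = -2$ ($a = -4 + 2 = -2$)
$c{\left(d \right)} = d \left(\frac{10}{3} + d\right)$ ($c{\left(d \right)} = d \left(d + \frac{10}{3}\right) = d \left(\frac{10}{3} + d\right)$)
$c^{2}{\left(a \right)} = \left(\frac{1}{3} \left(-2\right) \left(10 + 3 \left(-2\right)\right)\right)^{2} = \left(\frac{1}{3} \left(-2\right) \left(10 - 6\right)\right)^{2} = \left(\frac{1}{3} \left(-2\right) 4\right)^{2} = \left(- \frac{8}{3}\right)^{2} = \frac{64}{9}$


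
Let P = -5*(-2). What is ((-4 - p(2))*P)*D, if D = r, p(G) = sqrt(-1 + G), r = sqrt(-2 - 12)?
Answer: -50*I*sqrt(14) ≈ -187.08*I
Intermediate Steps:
r = I*sqrt(14) (r = sqrt(-14) = I*sqrt(14) ≈ 3.7417*I)
D = I*sqrt(14) ≈ 3.7417*I
P = 10
((-4 - p(2))*P)*D = ((-4 - sqrt(-1 + 2))*10)*(I*sqrt(14)) = ((-4 - sqrt(1))*10)*(I*sqrt(14)) = ((-4 - 1*1)*10)*(I*sqrt(14)) = ((-4 - 1)*10)*(I*sqrt(14)) = (-5*10)*(I*sqrt(14)) = -50*I*sqrt(14)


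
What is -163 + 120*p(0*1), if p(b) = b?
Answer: -163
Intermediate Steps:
-163 + 120*p(0*1) = -163 + 120*(0*1) = -163 + 120*0 = -163 + 0 = -163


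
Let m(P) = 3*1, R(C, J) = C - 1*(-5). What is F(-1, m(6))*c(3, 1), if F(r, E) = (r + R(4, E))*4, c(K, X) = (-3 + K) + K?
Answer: 96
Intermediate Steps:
R(C, J) = 5 + C (R(C, J) = C + 5 = 5 + C)
c(K, X) = -3 + 2*K
m(P) = 3
F(r, E) = 36 + 4*r (F(r, E) = (r + (5 + 4))*4 = (r + 9)*4 = (9 + r)*4 = 36 + 4*r)
F(-1, m(6))*c(3, 1) = (36 + 4*(-1))*(-3 + 2*3) = (36 - 4)*(-3 + 6) = 32*3 = 96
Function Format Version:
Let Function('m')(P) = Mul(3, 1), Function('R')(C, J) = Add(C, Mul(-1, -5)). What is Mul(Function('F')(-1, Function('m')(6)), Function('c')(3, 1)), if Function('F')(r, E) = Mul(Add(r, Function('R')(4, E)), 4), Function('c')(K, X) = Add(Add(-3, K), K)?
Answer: 96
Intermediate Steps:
Function('R')(C, J) = Add(5, C) (Function('R')(C, J) = Add(C, 5) = Add(5, C))
Function('c')(K, X) = Add(-3, Mul(2, K))
Function('m')(P) = 3
Function('F')(r, E) = Add(36, Mul(4, r)) (Function('F')(r, E) = Mul(Add(r, Add(5, 4)), 4) = Mul(Add(r, 9), 4) = Mul(Add(9, r), 4) = Add(36, Mul(4, r)))
Mul(Function('F')(-1, Function('m')(6)), Function('c')(3, 1)) = Mul(Add(36, Mul(4, -1)), Add(-3, Mul(2, 3))) = Mul(Add(36, -4), Add(-3, 6)) = Mul(32, 3) = 96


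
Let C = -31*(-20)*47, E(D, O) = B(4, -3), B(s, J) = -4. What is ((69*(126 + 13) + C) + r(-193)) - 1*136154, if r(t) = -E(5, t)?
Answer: -97419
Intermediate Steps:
E(D, O) = -4
r(t) = 4 (r(t) = -1*(-4) = 4)
C = 29140 (C = 620*47 = 29140)
((69*(126 + 13) + C) + r(-193)) - 1*136154 = ((69*(126 + 13) + 29140) + 4) - 1*136154 = ((69*139 + 29140) + 4) - 136154 = ((9591 + 29140) + 4) - 136154 = (38731 + 4) - 136154 = 38735 - 136154 = -97419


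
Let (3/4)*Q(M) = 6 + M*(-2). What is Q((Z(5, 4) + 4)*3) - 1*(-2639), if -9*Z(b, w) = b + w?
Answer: 2623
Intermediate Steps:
Z(b, w) = -b/9 - w/9 (Z(b, w) = -(b + w)/9 = -b/9 - w/9)
Q(M) = 8 - 8*M/3 (Q(M) = 4*(6 + M*(-2))/3 = 4*(6 - 2*M)/3 = 8 - 8*M/3)
Q((Z(5, 4) + 4)*3) - 1*(-2639) = (8 - 8*((-1/9*5 - 1/9*4) + 4)*3/3) - 1*(-2639) = (8 - 8*((-5/9 - 4/9) + 4)*3/3) + 2639 = (8 - 8*(-1 + 4)*3/3) + 2639 = (8 - 8*3) + 2639 = (8 - 8/3*9) + 2639 = (8 - 24) + 2639 = -16 + 2639 = 2623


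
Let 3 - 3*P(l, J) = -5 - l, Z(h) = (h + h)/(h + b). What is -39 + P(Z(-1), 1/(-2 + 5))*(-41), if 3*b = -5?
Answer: -1903/12 ≈ -158.58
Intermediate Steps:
b = -5/3 (b = (⅓)*(-5) = -5/3 ≈ -1.6667)
Z(h) = 2*h/(-5/3 + h) (Z(h) = (h + h)/(h - 5/3) = (2*h)/(-5/3 + h) = 2*h/(-5/3 + h))
P(l, J) = 8/3 + l/3 (P(l, J) = 1 - (-5 - l)/3 = 1 + (5/3 + l/3) = 8/3 + l/3)
-39 + P(Z(-1), 1/(-2 + 5))*(-41) = -39 + (8/3 + (6*(-1)/(-5 + 3*(-1)))/3)*(-41) = -39 + (8/3 + (6*(-1)/(-5 - 3))/3)*(-41) = -39 + (8/3 + (6*(-1)/(-8))/3)*(-41) = -39 + (8/3 + (6*(-1)*(-⅛))/3)*(-41) = -39 + (8/3 + (⅓)*(¾))*(-41) = -39 + (8/3 + ¼)*(-41) = -39 + (35/12)*(-41) = -39 - 1435/12 = -1903/12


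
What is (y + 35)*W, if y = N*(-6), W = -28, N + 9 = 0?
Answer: -2492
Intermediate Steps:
N = -9 (N = -9 + 0 = -9)
y = 54 (y = -9*(-6) = 54)
(y + 35)*W = (54 + 35)*(-28) = 89*(-28) = -2492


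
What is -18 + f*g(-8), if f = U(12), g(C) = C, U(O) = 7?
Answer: -74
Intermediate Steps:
f = 7
-18 + f*g(-8) = -18 + 7*(-8) = -18 - 56 = -74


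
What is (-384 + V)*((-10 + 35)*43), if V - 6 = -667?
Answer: -1123375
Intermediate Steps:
V = -661 (V = 6 - 667 = -661)
(-384 + V)*((-10 + 35)*43) = (-384 - 661)*((-10 + 35)*43) = -26125*43 = -1045*1075 = -1123375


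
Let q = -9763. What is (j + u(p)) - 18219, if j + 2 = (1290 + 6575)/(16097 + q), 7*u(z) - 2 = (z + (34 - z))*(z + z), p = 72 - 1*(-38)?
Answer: -760436655/44338 ≈ -17151.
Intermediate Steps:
p = 110 (p = 72 + 38 = 110)
u(z) = 2/7 + 68*z/7 (u(z) = 2/7 + ((z + (34 - z))*(z + z))/7 = 2/7 + (34*(2*z))/7 = 2/7 + (68*z)/7 = 2/7 + 68*z/7)
j = -4803/6334 (j = -2 + (1290 + 6575)/(16097 - 9763) = -2 + 7865/6334 = -4803/6334 ≈ -0.75829)
(j + u(p)) - 18219 = (-4803/6334 + (2/7 + (68/7)*110)) - 18219 = (-4803/6334 + (2/7 + 7480/7)) - 18219 = (-4803/6334 + 7482/7) - 18219 = 47357367/44338 - 18219 = -760436655/44338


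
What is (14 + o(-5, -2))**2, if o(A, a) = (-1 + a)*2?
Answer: 64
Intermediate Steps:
o(A, a) = -2 + 2*a
(14 + o(-5, -2))**2 = (14 + (-2 + 2*(-2)))**2 = (14 + (-2 - 4))**2 = (14 - 6)**2 = 8**2 = 64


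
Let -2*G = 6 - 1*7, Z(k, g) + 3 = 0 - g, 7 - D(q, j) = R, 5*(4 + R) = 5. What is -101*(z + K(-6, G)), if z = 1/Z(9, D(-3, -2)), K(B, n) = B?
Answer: 7979/13 ≈ 613.77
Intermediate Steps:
R = -3 (R = -4 + (⅕)*5 = -4 + 1 = -3)
D(q, j) = 10 (D(q, j) = 7 - 1*(-3) = 7 + 3 = 10)
Z(k, g) = -3 - g (Z(k, g) = -3 + (0 - g) = -3 - g)
G = ½ (G = -(6 - 1*7)/2 = -(6 - 7)/2 = -½*(-1) = ½ ≈ 0.50000)
z = -1/13 (z = 1/(-3 - 1*10) = 1/(-3 - 10) = 1/(-13) = -1/13 ≈ -0.076923)
-101*(z + K(-6, G)) = -101*(-1/13 - 6) = -101*(-79/13) = 7979/13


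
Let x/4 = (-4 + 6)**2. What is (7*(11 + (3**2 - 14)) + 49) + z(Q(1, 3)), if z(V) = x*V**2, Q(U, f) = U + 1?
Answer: 155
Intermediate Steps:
Q(U, f) = 1 + U
x = 16 (x = 4*(-4 + 6)**2 = 4*2**2 = 4*4 = 16)
z(V) = 16*V**2
(7*(11 + (3**2 - 14)) + 49) + z(Q(1, 3)) = (7*(11 + (3**2 - 14)) + 49) + 16*(1 + 1)**2 = (7*(11 + (9 - 14)) + 49) + 16*2**2 = (7*(11 - 5) + 49) + 16*4 = (7*6 + 49) + 64 = (42 + 49) + 64 = 91 + 64 = 155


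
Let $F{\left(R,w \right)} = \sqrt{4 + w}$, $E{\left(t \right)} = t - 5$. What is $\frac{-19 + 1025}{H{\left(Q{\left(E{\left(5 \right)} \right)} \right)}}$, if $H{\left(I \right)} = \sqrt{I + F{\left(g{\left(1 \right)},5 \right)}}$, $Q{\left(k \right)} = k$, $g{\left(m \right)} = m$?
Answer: $\frac{1006 \sqrt{3}}{3} \approx 580.81$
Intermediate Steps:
$E{\left(t \right)} = -5 + t$
$H{\left(I \right)} = \sqrt{3 + I}$ ($H{\left(I \right)} = \sqrt{I + \sqrt{4 + 5}} = \sqrt{I + \sqrt{9}} = \sqrt{I + 3} = \sqrt{3 + I}$)
$\frac{-19 + 1025}{H{\left(Q{\left(E{\left(5 \right)} \right)} \right)}} = \frac{-19 + 1025}{\sqrt{3 + \left(-5 + 5\right)}} = \frac{1006}{\sqrt{3 + 0}} = \frac{1006}{\sqrt{3}} = 1006 \frac{\sqrt{3}}{3} = \frac{1006 \sqrt{3}}{3}$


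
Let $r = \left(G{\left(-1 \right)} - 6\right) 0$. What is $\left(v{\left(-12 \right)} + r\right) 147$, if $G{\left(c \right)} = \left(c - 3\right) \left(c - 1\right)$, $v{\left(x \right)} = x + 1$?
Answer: $-1617$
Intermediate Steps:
$v{\left(x \right)} = 1 + x$
$G{\left(c \right)} = \left(-1 + c\right) \left(-3 + c\right)$ ($G{\left(c \right)} = \left(-3 + c\right) \left(-1 + c\right) = \left(-1 + c\right) \left(-3 + c\right)$)
$r = 0$ ($r = \left(\left(3 + \left(-1\right)^{2} - -4\right) - 6\right) 0 = \left(\left(3 + 1 + 4\right) - 6\right) 0 = \left(8 - 6\right) 0 = 2 \cdot 0 = 0$)
$\left(v{\left(-12 \right)} + r\right) 147 = \left(\left(1 - 12\right) + 0\right) 147 = \left(-11 + 0\right) 147 = \left(-11\right) 147 = -1617$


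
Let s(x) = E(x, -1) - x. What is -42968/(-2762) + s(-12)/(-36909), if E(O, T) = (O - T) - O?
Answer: 792935003/50971329 ≈ 15.556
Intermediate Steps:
E(O, T) = -T
s(x) = 1 - x (s(x) = -1*(-1) - x = 1 - x)
-42968/(-2762) + s(-12)/(-36909) = -42968/(-2762) + (1 - 1*(-12))/(-36909) = -42968*(-1/2762) + (1 + 12)*(-1/36909) = 21484/1381 + 13*(-1/36909) = 21484/1381 - 13/36909 = 792935003/50971329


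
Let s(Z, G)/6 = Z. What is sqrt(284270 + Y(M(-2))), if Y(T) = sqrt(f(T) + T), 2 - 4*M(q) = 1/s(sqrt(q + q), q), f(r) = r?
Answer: sqrt(10233720 + 3*sqrt(6)*sqrt(24 + I))/6 ≈ 533.17 + 1.9533e-5*I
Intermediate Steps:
s(Z, G) = 6*Z
M(q) = 1/2 - sqrt(2)/(48*sqrt(q)) (M(q) = 1/2 - 1/(6*sqrt(q + q))/4 = 1/2 - sqrt(2)/(12*sqrt(q))/4 = 1/2 - sqrt(2)/(48*sqrt(q)))
Y(T) = sqrt(2)*sqrt(T) (Y(T) = sqrt(T + T) = sqrt(2*T) = sqrt(2)*sqrt(T))
sqrt(284270 + Y(M(-2))) = sqrt(284270 + sqrt(2)*sqrt(1/2 - sqrt(2)/(48*sqrt(-2)))) = sqrt(284270 + sqrt(2)*sqrt(1/2 - sqrt(2)*(-I*sqrt(2)/2)/48)) = sqrt(284270 + sqrt(2)*sqrt(1/2 + I/48))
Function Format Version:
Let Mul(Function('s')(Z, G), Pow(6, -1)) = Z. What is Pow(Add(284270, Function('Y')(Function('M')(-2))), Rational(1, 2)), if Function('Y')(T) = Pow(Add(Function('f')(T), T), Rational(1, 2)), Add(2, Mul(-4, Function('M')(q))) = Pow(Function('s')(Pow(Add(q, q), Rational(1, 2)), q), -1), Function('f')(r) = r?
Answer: Mul(Rational(1, 6), Pow(Add(10233720, Mul(3, Pow(6, Rational(1, 2)), Pow(Add(24, I), Rational(1, 2)))), Rational(1, 2))) ≈ Add(533.17, Mul(1.9533e-5, I))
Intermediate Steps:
Function('s')(Z, G) = Mul(6, Z)
Function('M')(q) = Add(Rational(1, 2), Mul(Rational(-1, 48), Pow(2, Rational(1, 2)), Pow(q, Rational(-1, 2)))) (Function('M')(q) = Add(Rational(1, 2), Mul(Rational(-1, 4), Pow(Mul(6, Pow(Add(q, q), Rational(1, 2))), -1))) = Add(Rational(1, 2), Mul(Rational(-1, 4), Pow(Mul(6, Pow(Mul(2, q), Rational(1, 2))), -1))) = Add(Rational(1, 2), Mul(Rational(-1, 4), Pow(Mul(6, Mul(Pow(2, Rational(1, 2)), Pow(q, Rational(1, 2)))), -1))) = Add(Rational(1, 2), Mul(Rational(-1, 4), Pow(Mul(6, Pow(2, Rational(1, 2)), Pow(q, Rational(1, 2))), -1))) = Add(Rational(1, 2), Mul(Rational(-1, 4), Mul(Rational(1, 12), Pow(2, Rational(1, 2)), Pow(q, Rational(-1, 2))))) = Add(Rational(1, 2), Mul(Rational(-1, 48), Pow(2, Rational(1, 2)), Pow(q, Rational(-1, 2)))))
Function('Y')(T) = Mul(Pow(2, Rational(1, 2)), Pow(T, Rational(1, 2))) (Function('Y')(T) = Pow(Add(T, T), Rational(1, 2)) = Pow(Mul(2, T), Rational(1, 2)) = Mul(Pow(2, Rational(1, 2)), Pow(T, Rational(1, 2))))
Pow(Add(284270, Function('Y')(Function('M')(-2))), Rational(1, 2)) = Pow(Add(284270, Mul(Pow(2, Rational(1, 2)), Pow(Add(Rational(1, 2), Mul(Rational(-1, 48), Pow(2, Rational(1, 2)), Pow(-2, Rational(-1, 2)))), Rational(1, 2)))), Rational(1, 2)) = Pow(Add(284270, Mul(Pow(2, Rational(1, 2)), Pow(Add(Rational(1, 2), Mul(Rational(-1, 48), Pow(2, Rational(1, 2)), Mul(Rational(-1, 2), I, Pow(2, Rational(1, 2))))), Rational(1, 2)))), Rational(1, 2)) = Pow(Add(284270, Mul(Pow(2, Rational(1, 2)), Pow(Add(Rational(1, 2), Mul(Rational(1, 48), I)), Rational(1, 2)))), Rational(1, 2))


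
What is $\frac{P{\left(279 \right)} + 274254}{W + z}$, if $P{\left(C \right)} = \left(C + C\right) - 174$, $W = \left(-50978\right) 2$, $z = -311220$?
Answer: $- \frac{137319}{206588} \approx -0.6647$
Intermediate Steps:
$W = -101956$
$P{\left(C \right)} = -174 + 2 C$ ($P{\left(C \right)} = 2 C - 174 = -174 + 2 C$)
$\frac{P{\left(279 \right)} + 274254}{W + z} = \frac{\left(-174 + 2 \cdot 279\right) + 274254}{-101956 - 311220} = \frac{\left(-174 + 558\right) + 274254}{-413176} = \left(384 + 274254\right) \left(- \frac{1}{413176}\right) = 274638 \left(- \frac{1}{413176}\right) = - \frac{137319}{206588}$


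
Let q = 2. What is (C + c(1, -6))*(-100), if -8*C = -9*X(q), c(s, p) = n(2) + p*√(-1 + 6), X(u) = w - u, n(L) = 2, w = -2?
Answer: 250 + 600*√5 ≈ 1591.6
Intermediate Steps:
X(u) = -2 - u
c(s, p) = 2 + p*√5 (c(s, p) = 2 + p*√(-1 + 6) = 2 + p*√5)
C = -9/2 (C = -(-9)*(-2 - 1*2)/8 = -(-9)*(-2 - 2)/8 = -(-9)*(-4)/8 = -⅛*36 = -9/2 ≈ -4.5000)
(C + c(1, -6))*(-100) = (-9/2 + (2 - 6*√5))*(-100) = (-5/2 - 6*√5)*(-100) = 250 + 600*√5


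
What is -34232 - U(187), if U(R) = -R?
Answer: -34045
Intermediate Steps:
-34232 - U(187) = -34232 - (-1)*187 = -34232 - 1*(-187) = -34232 + 187 = -34045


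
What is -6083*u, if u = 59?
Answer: -358897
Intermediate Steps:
-6083*u = -6083*59 = -358897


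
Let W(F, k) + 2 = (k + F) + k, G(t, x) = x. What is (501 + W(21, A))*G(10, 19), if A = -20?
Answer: 9120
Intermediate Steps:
W(F, k) = -2 + F + 2*k (W(F, k) = -2 + ((k + F) + k) = -2 + ((F + k) + k) = -2 + (F + 2*k) = -2 + F + 2*k)
(501 + W(21, A))*G(10, 19) = (501 + (-2 + 21 + 2*(-20)))*19 = (501 + (-2 + 21 - 40))*19 = (501 - 21)*19 = 480*19 = 9120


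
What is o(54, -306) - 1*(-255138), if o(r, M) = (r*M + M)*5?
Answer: 170988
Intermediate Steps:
o(r, M) = 5*M + 5*M*r (o(r, M) = (M*r + M)*5 = (M + M*r)*5 = 5*M + 5*M*r)
o(54, -306) - 1*(-255138) = 5*(-306)*(1 + 54) - 1*(-255138) = 5*(-306)*55 + 255138 = -84150 + 255138 = 170988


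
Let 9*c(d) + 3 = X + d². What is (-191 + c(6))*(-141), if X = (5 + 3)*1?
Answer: 78866/3 ≈ 26289.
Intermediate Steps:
X = 8 (X = 8*1 = 8)
c(d) = 5/9 + d²/9 (c(d) = -⅓ + (8 + d²)/9 = -⅓ + (8/9 + d²/9) = 5/9 + d²/9)
(-191 + c(6))*(-141) = (-191 + (5/9 + (⅑)*6²))*(-141) = (-191 + (5/9 + (⅑)*36))*(-141) = (-191 + (5/9 + 4))*(-141) = (-191 + 41/9)*(-141) = -1678/9*(-141) = 78866/3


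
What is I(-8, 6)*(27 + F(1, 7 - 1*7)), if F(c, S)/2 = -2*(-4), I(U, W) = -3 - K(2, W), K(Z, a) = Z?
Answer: -215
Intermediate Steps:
I(U, W) = -5 (I(U, W) = -3 - 1*2 = -3 - 2 = -5)
F(c, S) = 16 (F(c, S) = 2*(-2*(-4)) = 2*8 = 16)
I(-8, 6)*(27 + F(1, 7 - 1*7)) = -5*(27 + 16) = -5*43 = -215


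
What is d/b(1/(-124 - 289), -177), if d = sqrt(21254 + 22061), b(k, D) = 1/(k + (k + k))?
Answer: -3*sqrt(43315)/413 ≈ -1.5118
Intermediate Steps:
b(k, D) = 1/(3*k) (b(k, D) = 1/(k + 2*k) = 1/(3*k))
d = sqrt(43315) ≈ 208.12
d/b(1/(-124 - 289), -177) = sqrt(43315)/((1/(3*(1/(-124 - 289))))) = sqrt(43315)/((1/(3*(1/(-413))))) = sqrt(43315)/((1/(3*(-1/413)))) = sqrt(43315)/(((1/3)*(-413))) = sqrt(43315)/(-413/3) = sqrt(43315)*(-3/413) = -3*sqrt(43315)/413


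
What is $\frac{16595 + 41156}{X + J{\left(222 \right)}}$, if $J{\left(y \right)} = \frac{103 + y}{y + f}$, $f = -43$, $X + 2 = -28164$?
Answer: $- \frac{10337429}{5041389} \approx -2.0505$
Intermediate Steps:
$X = -28166$ ($X = -2 - 28164 = -28166$)
$J{\left(y \right)} = \frac{103 + y}{-43 + y}$ ($J{\left(y \right)} = \frac{103 + y}{y - 43} = \frac{103 + y}{-43 + y}$)
$\frac{16595 + 41156}{X + J{\left(222 \right)}} = \frac{16595 + 41156}{-28166 + \frac{103 + 222}{-43 + 222}} = \frac{57751}{-28166 + \frac{1}{179} \cdot 325} = \frac{57751}{-28166 + \frac{325}{179}} = \frac{57751}{- \frac{5041389}{179}} = 57751 \left(- \frac{179}{5041389}\right) = - \frac{10337429}{5041389}$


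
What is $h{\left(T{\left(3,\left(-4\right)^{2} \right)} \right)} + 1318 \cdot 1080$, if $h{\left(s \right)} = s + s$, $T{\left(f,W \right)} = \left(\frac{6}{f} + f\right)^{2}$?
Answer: $1423490$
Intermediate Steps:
$T{\left(f,W \right)} = \left(f + \frac{6}{f}\right)^{2}$
$h{\left(s \right)} = 2 s$
$h{\left(T{\left(3,\left(-4\right)^{2} \right)} \right)} + 1318 \cdot 1080 = 2 \frac{\left(6 + 3^{2}\right)^{2}}{9} + 1318 \cdot 1080 = 2 \frac{\left(6 + 9\right)^{2}}{9} + 1423440 = 2 \frac{15^{2}}{9} + 1423440 = 2 \cdot \frac{1}{9} \cdot 225 + 1423440 = 2 \cdot 25 + 1423440 = 50 + 1423440 = 1423490$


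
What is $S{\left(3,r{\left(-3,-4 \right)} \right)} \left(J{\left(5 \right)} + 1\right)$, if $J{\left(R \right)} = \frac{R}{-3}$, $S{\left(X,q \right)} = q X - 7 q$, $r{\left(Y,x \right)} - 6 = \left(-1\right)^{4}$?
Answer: $\frac{56}{3} \approx 18.667$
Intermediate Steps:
$r{\left(Y,x \right)} = 7$ ($r{\left(Y,x \right)} = 6 + \left(-1\right)^{4} = 6 + 1 = 7$)
$S{\left(X,q \right)} = - 7 q + X q$ ($S{\left(X,q \right)} = X q - 7 q = - 7 q + X q$)
$J{\left(R \right)} = - \frac{R}{3}$ ($J{\left(R \right)} = R \left(- \frac{1}{3}\right) = - \frac{R}{3}$)
$S{\left(3,r{\left(-3,-4 \right)} \right)} \left(J{\left(5 \right)} + 1\right) = 7 \left(-7 + 3\right) \left(\left(- \frac{1}{3}\right) 5 + 1\right) = 7 \left(-4\right) \left(- \frac{5}{3} + 1\right) = \left(-28\right) \left(- \frac{2}{3}\right) = \frac{56}{3}$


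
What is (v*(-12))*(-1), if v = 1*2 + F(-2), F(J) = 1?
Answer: 36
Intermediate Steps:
v = 3 (v = 1*2 + 1 = 2 + 1 = 3)
(v*(-12))*(-1) = (3*(-12))*(-1) = -36*(-1) = 36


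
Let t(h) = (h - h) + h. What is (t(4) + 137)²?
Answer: 19881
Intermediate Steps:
t(h) = h (t(h) = 0 + h = h)
(t(4) + 137)² = (4 + 137)² = 141² = 19881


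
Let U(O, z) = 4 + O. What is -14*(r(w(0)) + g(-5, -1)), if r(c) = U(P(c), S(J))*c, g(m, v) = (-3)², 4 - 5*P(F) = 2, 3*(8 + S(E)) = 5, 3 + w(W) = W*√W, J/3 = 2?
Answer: 294/5 ≈ 58.800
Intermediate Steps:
J = 6 (J = 3*2 = 6)
w(W) = -3 + W^(3/2) (w(W) = -3 + W*√W = -3 + W^(3/2))
S(E) = -19/3 (S(E) = -8 + (⅓)*5 = -8 + 5/3 = -19/3)
P(F) = ⅖ (P(F) = ⅘ - ⅕*2 = ⅘ - ⅖ = ⅖)
g(m, v) = 9
r(c) = 22*c/5 (r(c) = (4 + ⅖)*c = 22*c/5)
-14*(r(w(0)) + g(-5, -1)) = -14*(22*(-3 + 0^(3/2))/5 + 9) = -14*(22*(-3 + 0)/5 + 9) = -14*((22/5)*(-3) + 9) = -14*(-66/5 + 9) = -14*(-21/5) = 294/5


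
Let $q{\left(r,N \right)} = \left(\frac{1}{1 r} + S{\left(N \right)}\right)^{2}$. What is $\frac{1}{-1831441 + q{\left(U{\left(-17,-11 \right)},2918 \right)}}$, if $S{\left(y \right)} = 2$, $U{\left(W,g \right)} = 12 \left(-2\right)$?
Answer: $- \frac{576}{1054907807} \approx -5.4602 \cdot 10^{-7}$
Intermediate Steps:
$U{\left(W,g \right)} = -24$
$q{\left(r,N \right)} = \left(2 + \frac{1}{r}\right)^{2}$ ($q{\left(r,N \right)} = \left(\frac{1}{1 r} + 2\right)^{2} = \left(\frac{1}{r} + 2\right)^{2} = \left(2 + \frac{1}{r}\right)^{2}$)
$\frac{1}{-1831441 + q{\left(U{\left(-17,-11 \right)},2918 \right)}} = \frac{1}{-1831441 + \frac{\left(1 + 2 \left(-24\right)\right)^{2}}{576}} = \frac{1}{-1831441 + \frac{\left(1 - 48\right)^{2}}{576}} = \frac{1}{-1831441 + \frac{\left(-47\right)^{2}}{576}} = \frac{1}{-1831441 + \frac{1}{576} \cdot 2209} = \frac{1}{-1831441 + \frac{2209}{576}} = \frac{1}{- \frac{1054907807}{576}} = - \frac{576}{1054907807}$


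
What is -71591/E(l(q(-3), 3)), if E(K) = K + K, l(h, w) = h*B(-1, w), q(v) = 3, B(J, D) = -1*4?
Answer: 71591/24 ≈ 2983.0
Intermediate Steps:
B(J, D) = -4
l(h, w) = -4*h (l(h, w) = h*(-4) = -4*h)
E(K) = 2*K
-71591/E(l(q(-3), 3)) = -71591/(2*(-4*3)) = -71591/(2*(-12)) = -71591/(-24) = -71591*(-1/24) = 71591/24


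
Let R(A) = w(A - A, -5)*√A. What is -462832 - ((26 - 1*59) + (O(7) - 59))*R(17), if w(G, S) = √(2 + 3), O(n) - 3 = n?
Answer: -462832 + 82*√85 ≈ -4.6208e+5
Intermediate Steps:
O(n) = 3 + n
w(G, S) = √5
R(A) = √5*√A
-462832 - ((26 - 1*59) + (O(7) - 59))*R(17) = -462832 - ((26 - 1*59) + ((3 + 7) - 59))*√5*√17 = -462832 - ((26 - 59) + (10 - 59))*√85 = -462832 - (-33 - 49)*√85 = -462832 - (-82)*√85 = -462832 + 82*√85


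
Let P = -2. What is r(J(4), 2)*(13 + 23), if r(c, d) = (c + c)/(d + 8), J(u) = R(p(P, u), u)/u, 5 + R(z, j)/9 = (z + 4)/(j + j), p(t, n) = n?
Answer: -324/5 ≈ -64.800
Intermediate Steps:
R(z, j) = -45 + 9*(4 + z)/(2*j) (R(z, j) = -45 + 9*((z + 4)/(j + j)) = -45 + 9*((4 + z)/((2*j))) = -45 + 9*((4 + z)*(1/(2*j))) = -45 + 9*((4 + z)/(2*j)) = -45 + 9*(4 + z)/(2*j))
J(u) = 9*(4 - 9*u)/(2*u²) (J(u) = (9*(4 + u - 10*u)/(2*u))/u = (9*(4 - 9*u)/(2*u))/u = 9*(4 - 9*u)/(2*u²))
r(c, d) = 2*c/(8 + d) (r(c, d) = (2*c)/(8 + d) = 2*c/(8 + d))
r(J(4), 2)*(13 + 23) = (2*((9/2)*(4 - 9*4)/4²)/(8 + 2))*(13 + 23) = (2*((9/2)*(1/16)*(4 - 36))/10)*36 = (2*((9/2)*(1/16)*(-32))*(⅒))*36 = (2*(-9)*(⅒))*36 = -9/5*36 = -324/5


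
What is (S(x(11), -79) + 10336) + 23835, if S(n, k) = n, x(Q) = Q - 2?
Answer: 34180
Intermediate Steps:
x(Q) = -2 + Q
(S(x(11), -79) + 10336) + 23835 = ((-2 + 11) + 10336) + 23835 = (9 + 10336) + 23835 = 10345 + 23835 = 34180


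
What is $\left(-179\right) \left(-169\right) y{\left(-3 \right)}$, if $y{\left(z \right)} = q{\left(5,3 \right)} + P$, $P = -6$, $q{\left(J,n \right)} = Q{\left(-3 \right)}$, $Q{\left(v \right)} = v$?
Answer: $-272259$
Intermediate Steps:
$q{\left(J,n \right)} = -3$
$y{\left(z \right)} = -9$ ($y{\left(z \right)} = -3 - 6 = -9$)
$\left(-179\right) \left(-169\right) y{\left(-3 \right)} = \left(-179\right) \left(-169\right) \left(-9\right) = 30251 \left(-9\right) = -272259$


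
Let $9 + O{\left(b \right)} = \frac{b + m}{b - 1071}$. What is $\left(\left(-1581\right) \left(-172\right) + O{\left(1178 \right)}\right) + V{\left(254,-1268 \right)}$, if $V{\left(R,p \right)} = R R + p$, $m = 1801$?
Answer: $\frac{35866276}{107} \approx 3.352 \cdot 10^{5}$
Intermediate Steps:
$O{\left(b \right)} = -9 + \frac{1801 + b}{-1071 + b}$ ($O{\left(b \right)} = -9 + \frac{b + 1801}{b - 1071} = -9 + \frac{1801 + b}{-1071 + b}$)
$V{\left(R,p \right)} = p + R^{2}$ ($V{\left(R,p \right)} = R^{2} + p = p + R^{2}$)
$\left(\left(-1581\right) \left(-172\right) + O{\left(1178 \right)}\right) + V{\left(254,-1268 \right)} = \left(\left(-1581\right) \left(-172\right) + \frac{8 \left(1430 - 1178\right)}{-1071 + 1178}\right) - \left(1268 - 254^{2}\right) = \left(271932 + \frac{8 \left(1430 - 1178\right)}{107}\right) + \left(-1268 + 64516\right) = \left(271932 + 8 \cdot \frac{1}{107} \cdot 252\right) + 63248 = \left(271932 + \frac{2016}{107}\right) + 63248 = \frac{29098740}{107} + 63248 = \frac{35866276}{107}$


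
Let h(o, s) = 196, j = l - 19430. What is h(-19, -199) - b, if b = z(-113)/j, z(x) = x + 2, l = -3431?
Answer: 4480645/22861 ≈ 196.00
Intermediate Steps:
z(x) = 2 + x
j = -22861 (j = -3431 - 19430 = -22861)
b = 111/22861 (b = (2 - 113)/(-22861) = -111*(-1/22861) = 111/22861 ≈ 0.0048554)
h(-19, -199) - b = 196 - 1*111/22861 = 196 - 111/22861 = 4480645/22861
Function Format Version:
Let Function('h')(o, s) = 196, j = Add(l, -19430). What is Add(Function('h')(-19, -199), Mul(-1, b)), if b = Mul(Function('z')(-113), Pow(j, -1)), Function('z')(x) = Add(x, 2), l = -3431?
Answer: Rational(4480645, 22861) ≈ 196.00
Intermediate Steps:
Function('z')(x) = Add(2, x)
j = -22861 (j = Add(-3431, -19430) = -22861)
b = Rational(111, 22861) (b = Mul(Add(2, -113), Pow(-22861, -1)) = Mul(-111, Rational(-1, 22861)) = Rational(111, 22861) ≈ 0.0048554)
Add(Function('h')(-19, -199), Mul(-1, b)) = Add(196, Mul(-1, Rational(111, 22861))) = Add(196, Rational(-111, 22861)) = Rational(4480645, 22861)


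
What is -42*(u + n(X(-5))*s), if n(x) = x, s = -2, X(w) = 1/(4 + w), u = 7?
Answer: -378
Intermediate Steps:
-42*(u + n(X(-5))*s) = -42*(7 - 2/(4 - 5)) = -42*(7 - 2/(-1)) = -42*(7 - 1*(-2)) = -42*(7 + 2) = -42*9 = -378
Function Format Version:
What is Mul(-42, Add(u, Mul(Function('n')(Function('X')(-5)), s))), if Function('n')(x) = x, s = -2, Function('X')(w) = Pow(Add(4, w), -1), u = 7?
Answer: -378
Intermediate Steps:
Mul(-42, Add(u, Mul(Function('n')(Function('X')(-5)), s))) = Mul(-42, Add(7, Mul(Pow(Add(4, -5), -1), -2))) = Mul(-42, Add(7, Mul(Pow(-1, -1), -2))) = Mul(-42, Add(7, Mul(-1, -2))) = Mul(-42, Add(7, 2)) = Mul(-42, 9) = -378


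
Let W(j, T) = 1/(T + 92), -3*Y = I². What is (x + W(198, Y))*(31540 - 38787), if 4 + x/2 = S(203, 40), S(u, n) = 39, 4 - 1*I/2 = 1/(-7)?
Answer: -5155131709/10160 ≈ -5.0740e+5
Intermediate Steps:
I = 58/7 (I = 8 - 2/(-7) = 8 - 2*(-⅐) = 8 + 2/7 = 58/7 ≈ 8.2857)
Y = -3364/147 (Y = -(58/7)²/3 = -⅓*3364/49 = -3364/147 ≈ -22.884)
x = 70 (x = -8 + 2*39 = -8 + 78 = 70)
W(j, T) = 1/(92 + T)
(x + W(198, Y))*(31540 - 38787) = (70 + 1/(92 - 3364/147))*(31540 - 38787) = (70 + 1/(10160/147))*(-7247) = (70 + 147/10160)*(-7247) = (711347/10160)*(-7247) = -5155131709/10160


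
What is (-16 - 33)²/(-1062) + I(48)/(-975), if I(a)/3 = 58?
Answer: -841921/345150 ≈ -2.4393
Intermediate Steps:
I(a) = 174 (I(a) = 3*58 = 174)
(-16 - 33)²/(-1062) + I(48)/(-975) = (-16 - 33)²/(-1062) + 174/(-975) = (-49)²*(-1/1062) + 174*(-1/975) = 2401*(-1/1062) - 58/325 = -2401/1062 - 58/325 = -841921/345150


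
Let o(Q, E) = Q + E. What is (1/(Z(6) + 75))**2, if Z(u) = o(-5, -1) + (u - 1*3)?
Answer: 1/5184 ≈ 0.00019290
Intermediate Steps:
o(Q, E) = E + Q
Z(u) = -9 + u (Z(u) = (-1 - 5) + (u - 1*3) = -6 + (u - 3) = -6 + (-3 + u) = -9 + u)
(1/(Z(6) + 75))**2 = (1/((-9 + 6) + 75))**2 = (1/(-3 + 75))**2 = (1/72)**2 = 1/5184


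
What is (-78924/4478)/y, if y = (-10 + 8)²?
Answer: -19731/4478 ≈ -4.4062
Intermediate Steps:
y = 4 (y = (-2)² = 4)
(-78924/4478)/y = -78924/4478/4 = -78924*1/4478*(¼) = -39462/2239*¼ = -19731/4478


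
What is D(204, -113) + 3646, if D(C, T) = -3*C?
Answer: 3034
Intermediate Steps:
D(204, -113) + 3646 = -3*204 + 3646 = -612 + 3646 = 3034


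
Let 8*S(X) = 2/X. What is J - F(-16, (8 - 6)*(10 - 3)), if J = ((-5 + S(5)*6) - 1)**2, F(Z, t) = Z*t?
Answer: 25649/100 ≈ 256.49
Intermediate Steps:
S(X) = 1/(4*X) (S(X) = (2/X)/8 = 1/(4*X))
J = 3249/100 (J = ((-5 + ((1/4)/5)*6) - 1)**2 = ((-5 + ((1/4)*(1/5))*6) - 1)**2 = ((-5 + (1/20)*6) - 1)**2 = ((-5 + 3/10) - 1)**2 = (-47/10 - 1)**2 = (-57/10)**2 = 3249/100 ≈ 32.490)
J - F(-16, (8 - 6)*(10 - 3)) = 3249/100 - (-16)*(8 - 6)*(10 - 3) = 3249/100 - (-16)*2*7 = 3249/100 - (-16)*14 = 3249/100 - 1*(-224) = 3249/100 + 224 = 25649/100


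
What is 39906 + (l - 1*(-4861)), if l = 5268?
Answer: 50035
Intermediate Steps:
39906 + (l - 1*(-4861)) = 39906 + (5268 - 1*(-4861)) = 39906 + (5268 + 4861) = 39906 + 10129 = 50035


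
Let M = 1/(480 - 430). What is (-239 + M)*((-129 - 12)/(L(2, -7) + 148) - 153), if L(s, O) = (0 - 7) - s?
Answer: 127902096/3475 ≈ 36806.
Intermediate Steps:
L(s, O) = -7 - s
M = 1/50 ≈ 0.020000
(-239 + M)*((-129 - 12)/(L(2, -7) + 148) - 153) = (-239 + 1/50)*((-129 - 12)/((-7 - 1*2) + 148) - 153) = -11949*(-141/((-7 - 2) + 148) - 153)/50 = -11949*(-141/(-9 + 148) - 153)/50 = -11949*(-141/139 - 153)/50 = -11949/50*(-21408/139) = 127902096/3475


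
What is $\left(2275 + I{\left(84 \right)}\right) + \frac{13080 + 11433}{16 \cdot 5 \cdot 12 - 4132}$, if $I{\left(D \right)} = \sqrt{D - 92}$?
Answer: $\frac{7191787}{3172} + 2 i \sqrt{2} \approx 2267.3 + 2.8284 i$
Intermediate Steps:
$I{\left(D \right)} = \sqrt{-92 + D}$
$\left(2275 + I{\left(84 \right)}\right) + \frac{13080 + 11433}{16 \cdot 5 \cdot 12 - 4132} = \left(2275 + \sqrt{-92 + 84}\right) + \frac{13080 + 11433}{16 \cdot 5 \cdot 12 - 4132} = \left(2275 + \sqrt{-8}\right) + \frac{24513}{80 \cdot 12 - 4132} = \left(2275 + 2 i \sqrt{2}\right) + \frac{24513}{960 - 4132} = \left(2275 + 2 i \sqrt{2}\right) + \frac{24513}{-3172} = \left(2275 + 2 i \sqrt{2}\right) + 24513 \left(- \frac{1}{3172}\right) = \left(2275 + 2 i \sqrt{2}\right) - \frac{24513}{3172} = \frac{7191787}{3172} + 2 i \sqrt{2}$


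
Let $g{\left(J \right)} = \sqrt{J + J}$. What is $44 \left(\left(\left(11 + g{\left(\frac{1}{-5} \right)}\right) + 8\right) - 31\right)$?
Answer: $-528 + \frac{44 i \sqrt{10}}{5} \approx -528.0 + 27.828 i$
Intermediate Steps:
$g{\left(J \right)} = \sqrt{2} \sqrt{J}$ ($g{\left(J \right)} = \sqrt{2 J} = \sqrt{2} \sqrt{J}$)
$44 \left(\left(\left(11 + g{\left(\frac{1}{-5} \right)}\right) + 8\right) - 31\right) = 44 \left(\left(\left(11 + \sqrt{2} \sqrt{\frac{1}{-5}}\right) + 8\right) - 31\right) = 44 \left(\left(\left(11 + \sqrt{2} \sqrt{- \frac{1}{5}}\right) + 8\right) - 31\right) = 44 \left(\left(\left(11 + \sqrt{2} \frac{i \sqrt{5}}{5}\right) + 8\right) - 31\right) = 44 \left(\left(\left(11 + \frac{i \sqrt{10}}{5}\right) + 8\right) - 31\right) = 44 \left(\left(19 + \frac{i \sqrt{10}}{5}\right) - 31\right) = 44 \left(-12 + \frac{i \sqrt{10}}{5}\right) = -528 + \frac{44 i \sqrt{10}}{5}$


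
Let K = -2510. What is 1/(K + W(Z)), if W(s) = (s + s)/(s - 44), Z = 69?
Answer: -25/62612 ≈ -0.00039928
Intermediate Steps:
W(s) = 2*s/(-44 + s) (W(s) = (2*s)/(-44 + s) = 2*s/(-44 + s))
1/(K + W(Z)) = 1/(-2510 + 2*69/(-44 + 69)) = 1/(-2510 + 2*69/25) = 1/(-2510 + 2*69*(1/25)) = 1/(-2510 + 138/25) = 1/(-62612/25) = -25/62612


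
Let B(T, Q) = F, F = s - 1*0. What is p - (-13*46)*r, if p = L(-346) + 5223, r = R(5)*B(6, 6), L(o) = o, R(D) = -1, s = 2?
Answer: 3681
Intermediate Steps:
F = 2 (F = 2 - 1*0 = 2 + 0 = 2)
B(T, Q) = 2
r = -2 (r = -1*2 = -2)
p = 4877 (p = -346 + 5223 = 4877)
p - (-13*46)*r = 4877 - (-13*46)*(-2) = 4877 - (-598)*(-2) = 4877 - 1*1196 = 4877 - 1196 = 3681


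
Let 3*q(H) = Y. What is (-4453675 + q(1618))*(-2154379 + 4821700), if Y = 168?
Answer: -11879231484699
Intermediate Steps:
q(H) = 56 (q(H) = (⅓)*168 = 56)
(-4453675 + q(1618))*(-2154379 + 4821700) = (-4453675 + 56)*(-2154379 + 4821700) = -4453619*2667321 = -11879231484699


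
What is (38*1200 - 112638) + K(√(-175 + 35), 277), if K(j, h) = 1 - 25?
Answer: -67062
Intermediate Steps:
K(j, h) = -24
(38*1200 - 112638) + K(√(-175 + 35), 277) = (38*1200 - 112638) - 24 = (45600 - 112638) - 24 = -67038 - 24 = -67062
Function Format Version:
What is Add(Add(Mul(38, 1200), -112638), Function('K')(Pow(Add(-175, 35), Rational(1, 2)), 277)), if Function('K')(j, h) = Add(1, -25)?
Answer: -67062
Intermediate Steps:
Function('K')(j, h) = -24
Add(Add(Mul(38, 1200), -112638), Function('K')(Pow(Add(-175, 35), Rational(1, 2)), 277)) = Add(Add(Mul(38, 1200), -112638), -24) = Add(Add(45600, -112638), -24) = Add(-67038, -24) = -67062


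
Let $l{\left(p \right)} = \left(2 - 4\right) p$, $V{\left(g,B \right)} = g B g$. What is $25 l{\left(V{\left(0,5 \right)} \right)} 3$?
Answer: $0$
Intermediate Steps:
$V{\left(g,B \right)} = B g^{2}$ ($V{\left(g,B \right)} = B g g = B g^{2}$)
$l{\left(p \right)} = - 2 p$
$25 l{\left(V{\left(0,5 \right)} \right)} 3 = 25 \left(- 2 \cdot 5 \cdot 0^{2}\right) 3 = 25 \left(- 2 \cdot 5 \cdot 0\right) 3 = 25 \left(\left(-2\right) 0\right) 3 = 25 \cdot 0 \cdot 3 = 0 \cdot 3 = 0$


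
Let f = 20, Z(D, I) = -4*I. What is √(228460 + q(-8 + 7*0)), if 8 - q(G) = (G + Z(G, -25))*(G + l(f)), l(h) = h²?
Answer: 2*√48101 ≈ 438.64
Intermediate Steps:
q(G) = 8 - (100 + G)*(400 + G) (q(G) = 8 - (G - 4*(-25))*(G + 20²) = 8 - (G + 100)*(G + 400) = 8 - (100 + G)*(400 + G))
√(228460 + q(-8 + 7*0)) = √(228460 + (-39992 - (-8 + 7*0)² - 500*(-8 + 7*0))) = √(228460 + (-39992 - (-8 + 0)² - 500*(-8 + 0))) = √(228460 + (-39992 - 1*(-8)² - 500*(-8))) = √(228460 + (-39992 - 1*64 + 4000)) = √(228460 + (-39992 - 64 + 4000)) = √(228460 - 36056) = √192404 = 2*√48101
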